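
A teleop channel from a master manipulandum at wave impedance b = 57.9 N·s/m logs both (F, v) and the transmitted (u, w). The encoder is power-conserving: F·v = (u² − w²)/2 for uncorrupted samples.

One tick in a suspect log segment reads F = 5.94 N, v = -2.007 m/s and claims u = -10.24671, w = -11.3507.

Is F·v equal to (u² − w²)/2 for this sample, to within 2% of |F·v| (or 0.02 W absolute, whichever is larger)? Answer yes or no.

F·v = 5.94×(-2.007) = -11.9216 W.
(u² − w²)/2 = (104.9951 − 128.8384)/2 = -11.9217 W.
|Δ| = 0.0001;  2% of max(1, |F·v|) = 0.2384.

yes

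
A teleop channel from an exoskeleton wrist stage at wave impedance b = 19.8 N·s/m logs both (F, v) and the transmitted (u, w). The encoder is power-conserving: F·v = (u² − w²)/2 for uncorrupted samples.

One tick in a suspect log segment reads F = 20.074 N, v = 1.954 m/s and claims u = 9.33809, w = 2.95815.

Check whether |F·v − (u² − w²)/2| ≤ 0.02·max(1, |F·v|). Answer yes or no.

yes

F·v = 20.074×1.954 = 39.2246 W.
(u² − w²)/2 = (87.1999 − 8.7507)/2 = 39.2246 W.
|Δ| = 0.0000;  2% of max(1, |F·v|) = 0.7845.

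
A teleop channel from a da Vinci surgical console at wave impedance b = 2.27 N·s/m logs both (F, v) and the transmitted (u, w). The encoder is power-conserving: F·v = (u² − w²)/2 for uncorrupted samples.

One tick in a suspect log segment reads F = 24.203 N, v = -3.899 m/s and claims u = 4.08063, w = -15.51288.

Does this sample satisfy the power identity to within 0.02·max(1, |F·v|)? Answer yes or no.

no

F·v = 24.203×(-3.899) = -94.36750 W.
(u² − w²)/2 = (16.65154 − 240.64945)/2 = -111.99895 W.
|Δ| = 17.63146;  2% of max(1, |F·v|) = 1.88735.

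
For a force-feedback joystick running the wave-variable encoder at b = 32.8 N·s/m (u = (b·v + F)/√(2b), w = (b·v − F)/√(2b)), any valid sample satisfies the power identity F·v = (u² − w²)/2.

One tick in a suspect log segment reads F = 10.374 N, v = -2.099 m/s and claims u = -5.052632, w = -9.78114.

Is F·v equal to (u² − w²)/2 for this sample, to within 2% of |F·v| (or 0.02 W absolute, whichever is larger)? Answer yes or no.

F·v = 10.374×(-2.099) = -21.775026 W.
(u² − w²)/2 = (25.529090 − 95.670700)/2 = -35.070805 W.
|Δ| = 13.295779;  2% of max(1, |F·v|) = 0.435501.

no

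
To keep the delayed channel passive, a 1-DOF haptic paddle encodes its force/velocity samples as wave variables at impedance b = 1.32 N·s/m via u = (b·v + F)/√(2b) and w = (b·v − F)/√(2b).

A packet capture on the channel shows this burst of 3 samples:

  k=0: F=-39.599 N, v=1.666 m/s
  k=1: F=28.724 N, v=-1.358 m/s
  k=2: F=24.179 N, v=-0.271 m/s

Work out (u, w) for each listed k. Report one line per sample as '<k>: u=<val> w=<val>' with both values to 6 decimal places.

k=0: b·v=1.32×1.666=2.199120; √(2b)=1.624808; u=(2.199120+(-39.599))/1.624808=-23.018035, w=(2.199120−(-39.599))/1.624808=25.724965
k=1: b·v=1.32×(-1.358)=-1.792560; √(2b)=1.624808; u=(-1.792560+28.724)/1.624808=16.575156, w=(-1.792560−28.724)/1.624808=-18.781644
k=2: b·v=1.32×(-0.271)=-0.357720; √(2b)=1.624808; u=(-0.357720+24.179)/1.624808=14.660984, w=(-0.357720−24.179)/1.624808=-15.101307

0: u=-23.018035 w=25.724965
1: u=16.575156 w=-18.781644
2: u=14.660984 w=-15.101307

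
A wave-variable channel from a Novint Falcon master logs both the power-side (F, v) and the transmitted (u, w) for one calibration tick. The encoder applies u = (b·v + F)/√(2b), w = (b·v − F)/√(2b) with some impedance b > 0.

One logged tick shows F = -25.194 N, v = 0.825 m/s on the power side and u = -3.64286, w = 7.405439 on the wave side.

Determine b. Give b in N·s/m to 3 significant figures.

u + w = 3.762579;  u + w = √(2b)·v, so √(2b) = 3.762579/0.825 = 4.560702.
b = (√(2b))²/2 = 20.800001/2 = 10.400001.
(Check via u − w = 2F/√(2b): u − w = -11.048299, 2F/√(2b) = -11.048300.)

b = 10.4 N·s/m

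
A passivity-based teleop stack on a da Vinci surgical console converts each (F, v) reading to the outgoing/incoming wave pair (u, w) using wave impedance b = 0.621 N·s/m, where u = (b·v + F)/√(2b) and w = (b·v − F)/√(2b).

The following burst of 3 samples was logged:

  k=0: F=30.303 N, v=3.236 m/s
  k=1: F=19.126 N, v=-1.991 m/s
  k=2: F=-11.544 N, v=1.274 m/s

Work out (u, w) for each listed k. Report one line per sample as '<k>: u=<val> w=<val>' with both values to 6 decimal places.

0: u=28.994159 w=-25.387797
1: u=16.052385 w=-18.271256
2: u=-9.648563 w=11.068373

k=0: b·v=0.621×3.236=2.009556; √(2b)=1.114451; u=(2.009556+30.303)/1.114451=28.994159, w=(2.009556−30.303)/1.114451=-25.387797
k=1: b·v=0.621×(-1.991)=-1.236411; √(2b)=1.114451; u=(-1.236411+19.126)/1.114451=16.052385, w=(-1.236411−19.126)/1.114451=-18.271256
k=2: b·v=0.621×1.274=0.791154; √(2b)=1.114451; u=(0.791154+(-11.544))/1.114451=-9.648563, w=(0.791154−(-11.544))/1.114451=11.068373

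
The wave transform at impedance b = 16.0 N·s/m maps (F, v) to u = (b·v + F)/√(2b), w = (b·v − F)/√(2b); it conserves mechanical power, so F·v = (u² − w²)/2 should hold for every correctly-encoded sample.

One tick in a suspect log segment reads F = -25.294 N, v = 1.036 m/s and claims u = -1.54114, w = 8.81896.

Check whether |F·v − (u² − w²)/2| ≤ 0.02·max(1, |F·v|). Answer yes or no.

no

F·v = (-25.294)×1.036 = -26.20458 W.
(u² − w²)/2 = (2.37511 − 77.77406)/2 = -37.69947 W.
|Δ| = 11.49489;  2% of max(1, |F·v|) = 0.52409.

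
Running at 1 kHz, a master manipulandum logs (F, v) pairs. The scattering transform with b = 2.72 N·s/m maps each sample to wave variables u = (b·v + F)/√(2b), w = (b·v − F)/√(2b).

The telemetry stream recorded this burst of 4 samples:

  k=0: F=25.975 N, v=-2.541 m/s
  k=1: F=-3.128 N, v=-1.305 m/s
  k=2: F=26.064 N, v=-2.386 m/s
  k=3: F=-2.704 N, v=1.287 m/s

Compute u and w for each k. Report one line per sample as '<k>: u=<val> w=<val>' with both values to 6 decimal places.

0: u=8.173400 w=-14.099979
1: u=-2.862997 w=-0.180760
2: u=8.392318 w=-13.957378
3: u=0.341557 w=2.660217

k=0: b·v=2.72×(-2.541)=-6.911520; √(2b)=2.332381; u=(-6.911520+25.975)/2.332381=8.173400, w=(-6.911520−25.975)/2.332381=-14.099979
k=1: b·v=2.72×(-1.305)=-3.549600; √(2b)=2.332381; u=(-3.549600+(-3.128))/2.332381=-2.862997, w=(-3.549600−(-3.128))/2.332381=-0.180760
k=2: b·v=2.72×(-2.386)=-6.489920; √(2b)=2.332381; u=(-6.489920+26.064)/2.332381=8.392318, w=(-6.489920−26.064)/2.332381=-13.957378
k=3: b·v=2.72×1.287=3.500640; √(2b)=2.332381; u=(3.500640+(-2.704))/2.332381=0.341557, w=(3.500640−(-2.704))/2.332381=2.660217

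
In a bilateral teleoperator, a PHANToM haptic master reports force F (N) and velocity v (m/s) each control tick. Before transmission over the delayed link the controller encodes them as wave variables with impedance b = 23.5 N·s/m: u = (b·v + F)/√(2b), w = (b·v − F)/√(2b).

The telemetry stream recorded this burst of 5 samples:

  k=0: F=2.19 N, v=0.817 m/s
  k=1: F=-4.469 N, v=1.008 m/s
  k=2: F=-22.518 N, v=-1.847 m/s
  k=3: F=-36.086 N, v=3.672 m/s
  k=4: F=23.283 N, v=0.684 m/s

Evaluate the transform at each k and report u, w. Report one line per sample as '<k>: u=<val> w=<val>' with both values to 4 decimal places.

0: u=3.1200 w=2.4811
1: u=2.8034 w=4.1071
2: u=-9.6158 w=-3.0466
3: u=7.3233 w=17.8507
4: u=5.7408 w=-1.0515

k=0: b·v=23.5×0.817=19.1995; √(2b)=6.8557; u=(19.1995+2.19)/6.8557=3.1200, w=(19.1995−2.19)/6.8557=2.4811
k=1: b·v=23.5×1.008=23.6880; √(2b)=6.8557; u=(23.6880+(-4.469))/6.8557=2.8034, w=(23.6880−(-4.469))/6.8557=4.1071
k=2: b·v=23.5×(-1.847)=-43.4045; √(2b)=6.8557; u=(-43.4045+(-22.518))/6.8557=-9.6158, w=(-43.4045−(-22.518))/6.8557=-3.0466
k=3: b·v=23.5×3.672=86.2920; √(2b)=6.8557; u=(86.2920+(-36.086))/6.8557=7.3233, w=(86.2920−(-36.086))/6.8557=17.8507
k=4: b·v=23.5×0.684=16.0740; √(2b)=6.8557; u=(16.0740+23.283)/6.8557=5.7408, w=(16.0740−23.283)/6.8557=-1.0515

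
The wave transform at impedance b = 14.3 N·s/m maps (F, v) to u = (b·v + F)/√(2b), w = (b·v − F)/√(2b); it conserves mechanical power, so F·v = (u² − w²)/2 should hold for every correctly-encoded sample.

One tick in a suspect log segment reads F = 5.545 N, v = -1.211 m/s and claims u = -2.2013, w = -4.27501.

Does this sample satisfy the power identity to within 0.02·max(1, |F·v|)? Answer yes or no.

yes

F·v = 5.545×(-1.211) = -6.7150 W.
(u² − w²)/2 = (4.8457 − 18.2757)/2 = -6.7150 W.
|Δ| = 0.0000;  2% of max(1, |F·v|) = 0.1343.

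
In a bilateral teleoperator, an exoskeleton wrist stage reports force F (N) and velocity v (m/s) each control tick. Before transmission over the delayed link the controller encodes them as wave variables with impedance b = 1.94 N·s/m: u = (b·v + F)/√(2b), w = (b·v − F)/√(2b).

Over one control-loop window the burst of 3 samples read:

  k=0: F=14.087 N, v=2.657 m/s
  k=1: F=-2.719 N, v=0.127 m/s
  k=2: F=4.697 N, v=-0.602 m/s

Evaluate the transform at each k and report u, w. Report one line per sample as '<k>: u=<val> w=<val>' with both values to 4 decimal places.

k=0: b·v=1.94×2.657=5.1546; √(2b)=1.9698; u=(5.1546+14.087)/1.9698=9.7684, w=(5.1546−14.087)/1.9698=-4.5347
k=1: b·v=1.94×0.127=0.2464; √(2b)=1.9698; u=(0.2464+(-2.719))/1.9698=-1.2553, w=(0.2464−(-2.719))/1.9698=1.5054
k=2: b·v=1.94×(-0.602)=-1.1679; √(2b)=1.9698; u=(-1.1679+4.697)/1.9698=1.7916, w=(-1.1679−4.697)/1.9698=-2.9774

0: u=9.7684 w=-4.5347
1: u=-1.2553 w=1.5054
2: u=1.7916 w=-2.9774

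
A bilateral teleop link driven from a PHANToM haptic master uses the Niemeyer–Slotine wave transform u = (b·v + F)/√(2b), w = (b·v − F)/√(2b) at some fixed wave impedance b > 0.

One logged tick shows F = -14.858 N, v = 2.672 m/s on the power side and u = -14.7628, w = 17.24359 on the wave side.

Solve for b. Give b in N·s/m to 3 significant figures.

u + w = 2.48079;  u + w = √(2b)·v, so √(2b) = 2.48079/2.672 = 0.92844.
b = (√(2b))²/2 = 0.86200/2 = 0.43100.
(Check via u − w = 2F/√(2b): u − w = -32.00639, 2F/√(2b) = -32.00640.)

b = 0.431 N·s/m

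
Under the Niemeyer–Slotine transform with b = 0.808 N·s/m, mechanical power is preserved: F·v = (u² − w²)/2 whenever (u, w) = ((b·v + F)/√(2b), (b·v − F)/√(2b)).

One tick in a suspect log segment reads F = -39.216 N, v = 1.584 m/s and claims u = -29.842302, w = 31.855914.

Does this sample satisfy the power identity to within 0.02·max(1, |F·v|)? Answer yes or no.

F·v = (-39.216)×1.584 = -62.118144 W.
(u² − w²)/2 = (890.562989 − 1014.799257)/2 = -62.118134 W.
|Δ| = 0.000010;  2% of max(1, |F·v|) = 1.242363.

yes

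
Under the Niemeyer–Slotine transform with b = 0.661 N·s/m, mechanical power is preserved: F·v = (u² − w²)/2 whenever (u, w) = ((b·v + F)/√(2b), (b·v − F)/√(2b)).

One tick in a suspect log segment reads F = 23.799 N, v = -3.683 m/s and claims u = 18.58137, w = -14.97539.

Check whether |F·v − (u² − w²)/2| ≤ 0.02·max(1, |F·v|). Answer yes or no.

no

F·v = 23.799×(-3.683) = -87.6517 W.
(u² − w²)/2 = (345.2673 − 224.2623)/2 = 60.5025 W.
|Δ| = 148.1542;  2% of max(1, |F·v|) = 1.7530.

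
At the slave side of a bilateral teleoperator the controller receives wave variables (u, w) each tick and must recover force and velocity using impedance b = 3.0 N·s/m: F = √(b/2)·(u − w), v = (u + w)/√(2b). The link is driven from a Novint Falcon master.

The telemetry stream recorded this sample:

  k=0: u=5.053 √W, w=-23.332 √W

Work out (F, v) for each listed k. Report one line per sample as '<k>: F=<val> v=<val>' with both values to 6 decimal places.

k=0: u−w=28.385000, u+w=-18.279000; √(b/2)=1.224745, √(2b)=2.449490; F=1.224745×28.385=34.764383, v=-18.279000/2.449490=-7.462371

0: F=34.764383 v=-7.462371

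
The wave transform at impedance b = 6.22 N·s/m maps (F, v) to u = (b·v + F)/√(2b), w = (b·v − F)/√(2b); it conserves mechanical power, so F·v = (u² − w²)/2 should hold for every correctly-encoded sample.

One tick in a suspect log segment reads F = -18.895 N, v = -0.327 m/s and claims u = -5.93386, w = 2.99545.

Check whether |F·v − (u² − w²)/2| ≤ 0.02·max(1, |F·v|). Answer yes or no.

F·v = (-18.895)×(-0.327) = 6.1787 W.
(u² − w²)/2 = (35.2107 − 8.9727)/2 = 13.1190 W.
|Δ| = 6.9403;  2% of max(1, |F·v|) = 0.1236.

no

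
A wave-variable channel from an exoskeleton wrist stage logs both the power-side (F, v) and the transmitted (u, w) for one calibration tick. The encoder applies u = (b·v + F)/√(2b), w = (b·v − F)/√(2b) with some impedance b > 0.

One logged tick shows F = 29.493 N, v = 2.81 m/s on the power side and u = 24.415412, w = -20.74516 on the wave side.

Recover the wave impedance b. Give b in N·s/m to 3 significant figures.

b = 0.853 N·s/m

u + w = 3.670252;  u + w = √(2b)·v, so √(2b) = 3.670252/2.81 = 1.306140.
b = (√(2b))²/2 = 1.706000/2 = 0.853000.
(Check via u − w = 2F/√(2b): u − w = 45.160572, 2F/√(2b) = 45.160567.)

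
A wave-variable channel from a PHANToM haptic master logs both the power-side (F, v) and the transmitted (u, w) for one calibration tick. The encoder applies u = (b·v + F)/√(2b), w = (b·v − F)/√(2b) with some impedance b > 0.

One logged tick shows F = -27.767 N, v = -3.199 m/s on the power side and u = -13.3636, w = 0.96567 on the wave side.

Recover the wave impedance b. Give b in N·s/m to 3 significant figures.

u + w = -12.3979;  u + w = √(2b)·v, so √(2b) = -12.3979/(-3.199) = 3.8756.
b = (√(2b))²/2 = 15.0200/2 = 7.5100.
(Check via u − w = 2F/√(2b): u − w = -14.3293, 2F/√(2b) = -14.3293.)

b = 7.51 N·s/m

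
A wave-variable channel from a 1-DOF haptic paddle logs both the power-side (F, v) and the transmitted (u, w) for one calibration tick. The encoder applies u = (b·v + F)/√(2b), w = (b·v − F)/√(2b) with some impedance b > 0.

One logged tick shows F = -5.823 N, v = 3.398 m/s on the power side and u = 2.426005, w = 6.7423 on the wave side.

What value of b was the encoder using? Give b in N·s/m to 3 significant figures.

u + w = 9.168305;  u + w = √(2b)·v, so √(2b) = 9.168305/3.398 = 2.698147.
b = (√(2b))²/2 = 7.280000/2 = 3.640000.
(Check via u − w = 2F/√(2b): u − w = -4.316295, 2F/√(2b) = -4.316295.)

b = 3.64 N·s/m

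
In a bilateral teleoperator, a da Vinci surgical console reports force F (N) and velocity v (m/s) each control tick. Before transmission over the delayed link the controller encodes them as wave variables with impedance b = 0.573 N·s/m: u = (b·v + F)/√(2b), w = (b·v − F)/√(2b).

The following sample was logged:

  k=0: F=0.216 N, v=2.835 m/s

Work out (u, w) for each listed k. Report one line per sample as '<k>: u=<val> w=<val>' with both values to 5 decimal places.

0: u=1.71923 w=1.31568

k=0: b·v=0.573×2.835=1.62445; √(2b)=1.07051; u=(1.62445+0.216)/1.07051=1.71923, w=(1.62445−0.216)/1.07051=1.31568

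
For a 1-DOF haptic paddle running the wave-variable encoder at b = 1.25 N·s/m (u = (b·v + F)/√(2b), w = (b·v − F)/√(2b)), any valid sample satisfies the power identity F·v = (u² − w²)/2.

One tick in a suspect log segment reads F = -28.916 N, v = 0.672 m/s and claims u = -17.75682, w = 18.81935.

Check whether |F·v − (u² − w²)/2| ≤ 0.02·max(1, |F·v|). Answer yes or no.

yes

F·v = (-28.916)×0.672 = -19.4316 W.
(u² − w²)/2 = (315.3047 − 354.1679)/2 = -19.4316 W.
|Δ| = 0.0001;  2% of max(1, |F·v|) = 0.3886.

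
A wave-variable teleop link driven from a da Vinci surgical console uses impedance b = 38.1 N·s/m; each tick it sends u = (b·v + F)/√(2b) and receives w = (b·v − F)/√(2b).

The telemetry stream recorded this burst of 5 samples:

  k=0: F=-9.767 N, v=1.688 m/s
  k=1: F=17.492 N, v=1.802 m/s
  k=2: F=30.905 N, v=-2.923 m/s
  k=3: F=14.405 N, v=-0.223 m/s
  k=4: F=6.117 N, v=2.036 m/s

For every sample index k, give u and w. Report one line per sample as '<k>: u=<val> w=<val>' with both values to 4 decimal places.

0: u=6.2486 w=8.4864
1: u=9.8689 w=5.8612
2: u=-9.2174 w=-16.2982
3: u=0.6769 w=-2.6235
4: u=9.5871 w=8.1856

k=0: b·v=38.1×1.688=64.3128; √(2b)=8.7293; u=(64.3128+(-9.767))/8.7293=6.2486, w=(64.3128−(-9.767))/8.7293=8.4864
k=1: b·v=38.1×1.802=68.6562; √(2b)=8.7293; u=(68.6562+17.492)/8.7293=9.8689, w=(68.6562−17.492)/8.7293=5.8612
k=2: b·v=38.1×(-2.923)=-111.3663; √(2b)=8.7293; u=(-111.3663+30.905)/8.7293=-9.2174, w=(-111.3663−30.905)/8.7293=-16.2982
k=3: b·v=38.1×(-0.223)=-8.4963; √(2b)=8.7293; u=(-8.4963+14.405)/8.7293=0.6769, w=(-8.4963−14.405)/8.7293=-2.6235
k=4: b·v=38.1×2.036=77.5716; √(2b)=8.7293; u=(77.5716+6.117)/8.7293=9.5871, w=(77.5716−6.117)/8.7293=8.1856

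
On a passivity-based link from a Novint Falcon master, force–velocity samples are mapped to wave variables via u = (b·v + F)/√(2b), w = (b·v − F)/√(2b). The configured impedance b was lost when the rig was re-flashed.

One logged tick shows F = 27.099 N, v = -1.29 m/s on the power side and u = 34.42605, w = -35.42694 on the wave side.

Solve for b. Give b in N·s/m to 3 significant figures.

u + w = -1.0009;  u + w = √(2b)·v, so √(2b) = -1.0009/(-1.29) = 0.7759.
b = (√(2b))²/2 = 0.6020/2 = 0.3010.
(Check via u − w = 2F/√(2b): u − w = 69.8530, 2F/√(2b) = 69.8533.)

b = 0.301 N·s/m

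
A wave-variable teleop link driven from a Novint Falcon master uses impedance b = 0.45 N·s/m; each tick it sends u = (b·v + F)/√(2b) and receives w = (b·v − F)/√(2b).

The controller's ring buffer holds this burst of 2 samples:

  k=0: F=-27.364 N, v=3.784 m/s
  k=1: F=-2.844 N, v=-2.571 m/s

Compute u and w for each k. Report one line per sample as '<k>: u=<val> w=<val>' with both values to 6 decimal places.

0: u=-27.049280 w=30.639097
1: u=-4.217372 w=1.778307

k=0: b·v=0.45×3.784=1.702800; √(2b)=0.948683; u=(1.702800+(-27.364))/0.948683=-27.049280, w=(1.702800−(-27.364))/0.948683=30.639097
k=1: b·v=0.45×(-2.571)=-1.156950; √(2b)=0.948683; u=(-1.156950+(-2.844))/0.948683=-4.217372, w=(-1.156950−(-2.844))/0.948683=1.778307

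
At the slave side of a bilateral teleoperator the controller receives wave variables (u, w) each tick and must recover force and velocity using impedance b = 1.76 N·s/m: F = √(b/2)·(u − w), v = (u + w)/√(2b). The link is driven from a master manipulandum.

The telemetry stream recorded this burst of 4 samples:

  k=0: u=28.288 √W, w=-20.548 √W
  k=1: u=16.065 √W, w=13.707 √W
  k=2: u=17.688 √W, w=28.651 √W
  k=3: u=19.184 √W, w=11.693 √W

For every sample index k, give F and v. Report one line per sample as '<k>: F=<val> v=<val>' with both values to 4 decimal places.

0: F=45.8122 v=4.1254
1: F=2.2120 v=15.8685
2: F=-10.2842 v=24.6988
3: F=7.0272 v=16.4575

k=0: u−w=48.8360, u+w=7.7400; √(b/2)=0.9381, √(2b)=1.8762; F=0.9381×48.836=45.8122, v=7.7400/1.8762=4.1254
k=1: u−w=2.3580, u+w=29.7720; √(b/2)=0.9381, √(2b)=1.8762; F=0.9381×2.358=2.2120, v=29.7720/1.8762=15.8685
k=2: u−w=-10.9630, u+w=46.3390; √(b/2)=0.9381, √(2b)=1.8762; F=0.9381×(-10.963)=-10.2842, v=46.3390/1.8762=24.6988
k=3: u−w=7.4910, u+w=30.8770; √(b/2)=0.9381, √(2b)=1.8762; F=0.9381×7.491=7.0272, v=30.8770/1.8762=16.4575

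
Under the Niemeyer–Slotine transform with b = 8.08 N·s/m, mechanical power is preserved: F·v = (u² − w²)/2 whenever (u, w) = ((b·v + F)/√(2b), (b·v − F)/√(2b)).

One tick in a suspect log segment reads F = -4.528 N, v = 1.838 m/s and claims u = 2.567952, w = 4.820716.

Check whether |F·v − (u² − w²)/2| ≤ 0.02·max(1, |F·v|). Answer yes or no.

F·v = (-4.528)×1.838 = -8.322464 W.
(u² − w²)/2 = (6.594377 − 23.239303)/2 = -8.322463 W.
|Δ| = 0.000001;  2% of max(1, |F·v|) = 0.166449.

yes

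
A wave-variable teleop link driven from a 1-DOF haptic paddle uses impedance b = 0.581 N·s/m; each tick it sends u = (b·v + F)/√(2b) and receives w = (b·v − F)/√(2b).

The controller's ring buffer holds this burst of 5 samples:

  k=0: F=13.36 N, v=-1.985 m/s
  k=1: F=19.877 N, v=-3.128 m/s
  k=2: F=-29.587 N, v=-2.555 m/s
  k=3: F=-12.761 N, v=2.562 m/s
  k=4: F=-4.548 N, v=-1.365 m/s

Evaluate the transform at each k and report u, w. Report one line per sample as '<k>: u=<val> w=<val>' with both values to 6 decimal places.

0: u=11.323893 w=-13.463645
1: u=16.753511 w=-20.125373
2: u=-28.824284 w=26.070093
3: u=-10.457222 w=13.218958
4: u=-4.954785 w=3.483368

k=0: b·v=0.581×(-1.985)=-1.153285; √(2b)=1.077961; u=(-1.153285+13.36)/1.077961=11.323893, w=(-1.153285−13.36)/1.077961=-13.463645
k=1: b·v=0.581×(-3.128)=-1.817368; √(2b)=1.077961; u=(-1.817368+19.877)/1.077961=16.753511, w=(-1.817368−19.877)/1.077961=-20.125373
k=2: b·v=0.581×(-2.555)=-1.484455; √(2b)=1.077961; u=(-1.484455+(-29.587))/1.077961=-28.824284, w=(-1.484455−(-29.587))/1.077961=26.070093
k=3: b·v=0.581×2.562=1.488522; √(2b)=1.077961; u=(1.488522+(-12.761))/1.077961=-10.457222, w=(1.488522−(-12.761))/1.077961=13.218958
k=4: b·v=0.581×(-1.365)=-0.793065; √(2b)=1.077961; u=(-0.793065+(-4.548))/1.077961=-4.954785, w=(-0.793065−(-4.548))/1.077961=3.483368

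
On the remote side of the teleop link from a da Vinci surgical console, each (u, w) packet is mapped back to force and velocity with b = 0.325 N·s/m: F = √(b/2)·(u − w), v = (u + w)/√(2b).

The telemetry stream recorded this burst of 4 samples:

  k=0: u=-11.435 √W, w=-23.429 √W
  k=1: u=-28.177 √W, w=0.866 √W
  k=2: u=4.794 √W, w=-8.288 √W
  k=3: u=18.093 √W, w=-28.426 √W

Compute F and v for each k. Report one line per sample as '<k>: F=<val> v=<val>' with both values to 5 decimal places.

k=0: u−w=11.99400, u+w=-34.86400; √(b/2)=0.40311, √(2b)=0.80623; F=0.40311×11.994=4.83494, v=-34.86400/0.80623=-43.24347
k=1: u−w=-29.04300, u+w=-27.31100; √(b/2)=0.40311, √(2b)=0.80623; F=0.40311×(-29.043)=-11.70761, v=-27.31100/0.80623=-33.87513
k=2: u−w=13.08200, u+w=-3.49400; √(b/2)=0.40311, √(2b)=0.80623; F=0.40311×13.082=5.27352, v=-3.49400/0.80623=-4.33377
k=3: u−w=46.51900, u+w=-10.33300; √(b/2)=0.40311, √(2b)=0.80623; F=0.40311×46.519=18.75241, v=-10.33300/0.80623=-12.81651

0: F=4.83494 v=-43.24347
1: F=-11.70761 v=-33.87513
2: F=5.27352 v=-4.33377
3: F=18.75241 v=-12.81651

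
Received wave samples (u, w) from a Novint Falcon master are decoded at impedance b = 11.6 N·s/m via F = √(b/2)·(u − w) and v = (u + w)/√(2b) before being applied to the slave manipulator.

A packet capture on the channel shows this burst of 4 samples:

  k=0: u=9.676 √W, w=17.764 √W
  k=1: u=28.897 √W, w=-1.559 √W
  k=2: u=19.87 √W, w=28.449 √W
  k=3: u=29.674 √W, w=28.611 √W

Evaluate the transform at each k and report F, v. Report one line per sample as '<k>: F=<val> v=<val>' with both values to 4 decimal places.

0: F=-19.4785 v=5.6969
1: F=73.3478 v=5.6757
2: F=-20.6610 v=10.0317
3: F=2.5600 v=12.1008

k=0: u−w=-8.0880, u+w=27.4400; √(b/2)=2.4083, √(2b)=4.8166; F=2.4083×(-8.088)=-19.4785, v=27.4400/4.8166=5.6969
k=1: u−w=30.4560, u+w=27.3380; √(b/2)=2.4083, √(2b)=4.8166; F=2.4083×30.456=73.3478, v=27.3380/4.8166=5.6757
k=2: u−w=-8.5790, u+w=48.3190; √(b/2)=2.4083, √(2b)=4.8166; F=2.4083×(-8.579)=-20.6610, v=48.3190/4.8166=10.0317
k=3: u−w=1.0630, u+w=58.2850; √(b/2)=2.4083, √(2b)=4.8166; F=2.4083×1.063=2.5600, v=58.2850/4.8166=12.1008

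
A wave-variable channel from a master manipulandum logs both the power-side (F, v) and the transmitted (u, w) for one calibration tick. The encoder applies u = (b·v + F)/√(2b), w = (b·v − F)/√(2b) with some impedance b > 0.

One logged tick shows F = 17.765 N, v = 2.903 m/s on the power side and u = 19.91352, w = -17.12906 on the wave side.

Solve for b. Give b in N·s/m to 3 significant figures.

u + w = 2.78446;  u + w = √(2b)·v, so √(2b) = 2.78446/2.903 = 0.95917.
b = (√(2b))²/2 = 0.92000/2 = 0.46000.
(Check via u − w = 2F/√(2b): u − w = 37.04258, 2F/√(2b) = 37.04258.)

b = 0.46 N·s/m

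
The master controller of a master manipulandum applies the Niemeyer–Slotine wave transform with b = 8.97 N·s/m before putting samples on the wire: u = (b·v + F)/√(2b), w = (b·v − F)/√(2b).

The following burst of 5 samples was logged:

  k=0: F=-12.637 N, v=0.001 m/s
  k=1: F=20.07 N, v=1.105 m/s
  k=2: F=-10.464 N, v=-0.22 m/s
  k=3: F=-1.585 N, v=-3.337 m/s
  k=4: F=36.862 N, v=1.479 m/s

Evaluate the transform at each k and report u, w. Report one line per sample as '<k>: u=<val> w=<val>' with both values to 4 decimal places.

0: u=-2.9814 w=2.9857
1: u=7.0786 w=-2.3983
2: u=-2.9364 w=2.0046
3: u=-7.4413 w=-6.6928
4: u=11.8352 w=-5.5708

k=0: b·v=8.97×0.001=0.0090; √(2b)=4.2356; u=(0.0090+(-12.637))/4.2356=-2.9814, w=(0.0090−(-12.637))/4.2356=2.9857
k=1: b·v=8.97×1.105=9.9119; √(2b)=4.2356; u=(9.9119+20.07)/4.2356=7.0786, w=(9.9119−20.07)/4.2356=-2.3983
k=2: b·v=8.97×(-0.22)=-1.9734; √(2b)=4.2356; u=(-1.9734+(-10.464))/4.2356=-2.9364, w=(-1.9734−(-10.464))/4.2356=2.0046
k=3: b·v=8.97×(-3.337)=-29.9329; √(2b)=4.2356; u=(-29.9329+(-1.585))/4.2356=-7.4413, w=(-29.9329−(-1.585))/4.2356=-6.6928
k=4: b·v=8.97×1.479=13.2666; √(2b)=4.2356; u=(13.2666+36.862)/4.2356=11.8352, w=(13.2666−36.862)/4.2356=-5.5708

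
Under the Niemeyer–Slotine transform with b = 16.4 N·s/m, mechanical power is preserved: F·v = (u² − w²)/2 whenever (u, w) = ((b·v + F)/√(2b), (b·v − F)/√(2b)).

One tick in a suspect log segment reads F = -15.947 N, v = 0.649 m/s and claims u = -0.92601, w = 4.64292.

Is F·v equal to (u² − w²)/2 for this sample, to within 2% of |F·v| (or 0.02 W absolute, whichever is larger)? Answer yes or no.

yes

F·v = (-15.947)×0.649 = -10.3496 W.
(u² − w²)/2 = (0.8575 − 21.5567)/2 = -10.3496 W.
|Δ| = 0.0000;  2% of max(1, |F·v|) = 0.2070.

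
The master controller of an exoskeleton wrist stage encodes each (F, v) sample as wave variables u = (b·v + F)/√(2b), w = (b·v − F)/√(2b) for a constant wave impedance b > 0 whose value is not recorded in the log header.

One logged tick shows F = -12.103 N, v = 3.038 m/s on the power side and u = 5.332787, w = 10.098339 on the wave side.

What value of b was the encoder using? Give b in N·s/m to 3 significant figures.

b = 12.9 N·s/m

u + w = 15.431126;  u + w = √(2b)·v, so √(2b) = 15.431126/3.038 = 5.079370.
b = (√(2b))²/2 = 25.799999/2 = 12.900000.
(Check via u − w = 2F/√(2b): u − w = -4.765552, 2F/√(2b) = -4.765552.)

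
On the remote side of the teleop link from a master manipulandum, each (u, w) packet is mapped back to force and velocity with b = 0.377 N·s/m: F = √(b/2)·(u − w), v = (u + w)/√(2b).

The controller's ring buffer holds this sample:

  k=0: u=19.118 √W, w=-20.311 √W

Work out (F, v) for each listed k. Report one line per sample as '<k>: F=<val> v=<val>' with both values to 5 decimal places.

0: F=17.11873 v=-1.37390

k=0: u−w=39.42900, u+w=-1.19300; √(b/2)=0.43417, √(2b)=0.86833; F=0.43417×39.429=17.11873, v=-1.19300/0.86833=-1.37390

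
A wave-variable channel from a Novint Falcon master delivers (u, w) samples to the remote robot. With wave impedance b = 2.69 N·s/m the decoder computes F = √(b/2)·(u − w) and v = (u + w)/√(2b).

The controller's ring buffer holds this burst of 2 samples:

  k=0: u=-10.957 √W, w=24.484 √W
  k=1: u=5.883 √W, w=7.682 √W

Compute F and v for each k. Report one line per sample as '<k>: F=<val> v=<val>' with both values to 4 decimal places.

0: F=-41.1024 v=5.8319
1: F=-2.0864 v=5.8483

k=0: u−w=-35.4410, u+w=13.5270; √(b/2)=1.1597, √(2b)=2.3195; F=1.1597×(-35.441)=-41.1024, v=13.5270/2.3195=5.8319
k=1: u−w=-1.7990, u+w=13.5650; √(b/2)=1.1597, √(2b)=2.3195; F=1.1597×(-1.799)=-2.0864, v=13.5650/2.3195=5.8483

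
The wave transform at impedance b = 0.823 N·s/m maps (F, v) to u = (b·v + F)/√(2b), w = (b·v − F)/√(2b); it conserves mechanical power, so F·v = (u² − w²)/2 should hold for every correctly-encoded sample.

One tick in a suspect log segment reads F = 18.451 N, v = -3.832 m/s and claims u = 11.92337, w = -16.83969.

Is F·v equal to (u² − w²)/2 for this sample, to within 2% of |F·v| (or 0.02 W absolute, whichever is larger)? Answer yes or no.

yes

F·v = 18.451×(-3.832) = -70.7042 W.
(u² − w²)/2 = (142.1668 − 283.5752)/2 = -70.7042 W.
|Δ| = 0.0000;  2% of max(1, |F·v|) = 1.4141.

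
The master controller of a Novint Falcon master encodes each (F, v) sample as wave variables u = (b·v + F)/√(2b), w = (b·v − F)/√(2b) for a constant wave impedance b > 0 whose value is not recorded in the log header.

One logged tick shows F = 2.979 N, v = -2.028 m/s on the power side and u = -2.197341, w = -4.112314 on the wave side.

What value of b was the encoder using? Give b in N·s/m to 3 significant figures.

b = 4.84 N·s/m

u + w = -6.309655;  u + w = √(2b)·v, so √(2b) = -6.309655/(-2.028) = 3.111270.
b = (√(2b))²/2 = 9.679999/2 = 4.840000.
(Check via u − w = 2F/√(2b): u − w = 1.914973, 2F/√(2b) = 1.914974.)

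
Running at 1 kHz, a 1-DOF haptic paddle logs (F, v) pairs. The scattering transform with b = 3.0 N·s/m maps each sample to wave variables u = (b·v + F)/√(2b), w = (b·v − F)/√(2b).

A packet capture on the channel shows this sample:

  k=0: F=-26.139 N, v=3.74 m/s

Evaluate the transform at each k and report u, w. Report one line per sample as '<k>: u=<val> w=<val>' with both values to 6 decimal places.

k=0: b·v=3.0×3.74=11.220000; √(2b)=2.449490; u=(11.220000+(-26.139))/2.449490=-6.090656, w=(11.220000−(-26.139))/2.449490=15.251748

0: u=-6.090656 w=15.251748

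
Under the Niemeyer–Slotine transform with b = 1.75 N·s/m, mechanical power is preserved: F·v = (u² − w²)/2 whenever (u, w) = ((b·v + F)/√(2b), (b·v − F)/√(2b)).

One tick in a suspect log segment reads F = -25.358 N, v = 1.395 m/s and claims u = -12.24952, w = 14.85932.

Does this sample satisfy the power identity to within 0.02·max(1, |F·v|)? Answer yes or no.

yes

F·v = (-25.358)×1.395 = -35.37441 W.
(u² − w²)/2 = (150.05074 − 220.79939)/2 = -35.37433 W.
|Δ| = 0.00008;  2% of max(1, |F·v|) = 0.70749.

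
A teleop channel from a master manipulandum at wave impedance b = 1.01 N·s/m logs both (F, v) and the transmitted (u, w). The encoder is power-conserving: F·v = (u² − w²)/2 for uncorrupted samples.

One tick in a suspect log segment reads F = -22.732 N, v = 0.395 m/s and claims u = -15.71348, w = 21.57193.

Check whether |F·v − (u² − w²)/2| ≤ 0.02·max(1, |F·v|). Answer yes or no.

F·v = (-22.732)×0.395 = -8.9791 W.
(u² − w²)/2 = (246.9135 − 465.3482)/2 = -109.2174 W.
|Δ| = 100.2382;  2% of max(1, |F·v|) = 0.1796.

no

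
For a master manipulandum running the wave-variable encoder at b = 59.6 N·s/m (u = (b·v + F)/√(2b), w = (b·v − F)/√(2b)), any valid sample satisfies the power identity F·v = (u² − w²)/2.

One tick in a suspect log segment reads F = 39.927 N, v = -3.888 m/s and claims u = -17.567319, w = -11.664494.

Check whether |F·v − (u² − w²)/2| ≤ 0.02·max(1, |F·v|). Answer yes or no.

no

F·v = 39.927×(-3.888) = -155.236176 W.
(u² − w²)/2 = (308.610697 − 136.060420)/2 = 86.275138 W.
|Δ| = 241.511314;  2% of max(1, |F·v|) = 3.104724.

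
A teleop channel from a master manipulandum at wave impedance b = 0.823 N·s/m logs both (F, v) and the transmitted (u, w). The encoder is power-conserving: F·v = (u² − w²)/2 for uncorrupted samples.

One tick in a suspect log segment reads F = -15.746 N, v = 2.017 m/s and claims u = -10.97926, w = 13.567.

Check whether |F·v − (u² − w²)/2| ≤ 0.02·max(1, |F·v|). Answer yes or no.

yes

F·v = (-15.746)×2.017 = -31.75968 W.
(u² − w²)/2 = (120.54415 − 184.06349)/2 = -31.75967 W.
|Δ| = 0.00001;  2% of max(1, |F·v|) = 0.63519.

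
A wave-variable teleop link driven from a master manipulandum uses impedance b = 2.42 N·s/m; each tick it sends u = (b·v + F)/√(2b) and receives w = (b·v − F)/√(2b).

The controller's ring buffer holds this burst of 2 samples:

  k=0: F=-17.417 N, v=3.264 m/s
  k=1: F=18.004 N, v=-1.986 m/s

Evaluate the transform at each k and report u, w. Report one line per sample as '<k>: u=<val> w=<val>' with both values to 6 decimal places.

k=0: b·v=2.42×3.264=7.898880; √(2b)=2.200000; u=(7.898880+(-17.417))/2.200000=-4.326418, w=(7.898880−(-17.417))/2.200000=11.507218
k=1: b·v=2.42×(-1.986)=-4.806120; √(2b)=2.200000; u=(-4.806120+18.004)/2.200000=5.999036, w=(-4.806120−18.004)/2.200000=-10.368236

0: u=-4.326418 w=11.507218
1: u=5.999036 w=-10.368236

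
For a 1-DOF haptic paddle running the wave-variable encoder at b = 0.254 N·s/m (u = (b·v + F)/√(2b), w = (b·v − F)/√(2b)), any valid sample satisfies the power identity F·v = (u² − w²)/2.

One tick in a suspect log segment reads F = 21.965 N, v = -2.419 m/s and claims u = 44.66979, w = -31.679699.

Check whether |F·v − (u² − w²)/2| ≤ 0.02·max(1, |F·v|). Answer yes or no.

F·v = 21.965×(-2.419) = -53.133335 W.
(u² − w²)/2 = (1995.390139 − 1003.603329)/2 = 495.893405 W.
|Δ| = 549.026740;  2% of max(1, |F·v|) = 1.062667.

no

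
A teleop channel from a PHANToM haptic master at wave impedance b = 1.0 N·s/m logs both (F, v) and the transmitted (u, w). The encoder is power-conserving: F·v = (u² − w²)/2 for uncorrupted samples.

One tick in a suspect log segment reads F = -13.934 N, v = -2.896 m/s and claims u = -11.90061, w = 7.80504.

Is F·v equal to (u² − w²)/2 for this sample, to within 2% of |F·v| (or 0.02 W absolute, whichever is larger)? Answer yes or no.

yes

F·v = (-13.934)×(-2.896) = 40.3529 W.
(u² − w²)/2 = (141.6245 − 60.9186)/2 = 40.3529 W.
|Δ| = 0.0001;  2% of max(1, |F·v|) = 0.8071.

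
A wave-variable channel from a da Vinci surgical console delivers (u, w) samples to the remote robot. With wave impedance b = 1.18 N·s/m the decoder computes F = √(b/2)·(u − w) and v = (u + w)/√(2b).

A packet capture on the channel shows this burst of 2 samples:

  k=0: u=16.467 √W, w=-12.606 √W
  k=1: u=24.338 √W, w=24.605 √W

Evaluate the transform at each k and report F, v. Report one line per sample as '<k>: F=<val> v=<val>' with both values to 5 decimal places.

k=0: u−w=29.07300, u+w=3.86100; √(b/2)=0.76811, √(2b)=1.53623; F=0.76811×29.073=22.33140, v=3.86100/1.53623=2.51330
k=1: u−w=-0.26700, u+w=48.94300; √(b/2)=0.76811, √(2b)=1.53623; F=0.76811×(-0.267)=-0.20509, v=48.94300/1.53623=31.85918

0: F=22.33140 v=2.51330
1: F=-0.20509 v=31.85918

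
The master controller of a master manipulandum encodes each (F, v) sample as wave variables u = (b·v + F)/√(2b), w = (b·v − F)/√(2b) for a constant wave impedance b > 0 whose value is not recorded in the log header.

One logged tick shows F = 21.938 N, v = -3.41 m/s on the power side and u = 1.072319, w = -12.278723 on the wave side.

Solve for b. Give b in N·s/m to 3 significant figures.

u + w = -11.206404;  u + w = √(2b)·v, so √(2b) = -11.206404/(-3.41) = 3.286335.
b = (√(2b))²/2 = 10.800001/2 = 5.400000.
(Check via u − w = 2F/√(2b): u − w = 13.351042, 2F/√(2b) = 13.351041.)

b = 5.4 N·s/m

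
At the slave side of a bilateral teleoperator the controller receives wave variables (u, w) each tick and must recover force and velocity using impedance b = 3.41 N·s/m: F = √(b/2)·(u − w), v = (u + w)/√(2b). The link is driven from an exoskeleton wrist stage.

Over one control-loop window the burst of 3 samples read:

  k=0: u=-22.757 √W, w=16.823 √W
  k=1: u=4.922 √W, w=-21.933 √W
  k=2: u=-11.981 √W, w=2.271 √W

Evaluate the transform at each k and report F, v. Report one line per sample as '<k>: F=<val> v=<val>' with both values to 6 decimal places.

0: F=-51.681842 v=-2.272246
1: F=35.066090 v=-6.513849
2: F=-18.609641 v=-3.718151

k=0: u−w=-39.580000, u+w=-5.934000; √(b/2)=1.305756, √(2b)=2.611513; F=1.305756×(-39.58)=-51.681842, v=-5.934000/2.611513=-2.272246
k=1: u−w=26.855000, u+w=-17.011000; √(b/2)=1.305756, √(2b)=2.611513; F=1.305756×26.855=35.066090, v=-17.011000/2.611513=-6.513849
k=2: u−w=-14.252000, u+w=-9.710000; √(b/2)=1.305756, √(2b)=2.611513; F=1.305756×(-14.252)=-18.609641, v=-9.710000/2.611513=-3.718151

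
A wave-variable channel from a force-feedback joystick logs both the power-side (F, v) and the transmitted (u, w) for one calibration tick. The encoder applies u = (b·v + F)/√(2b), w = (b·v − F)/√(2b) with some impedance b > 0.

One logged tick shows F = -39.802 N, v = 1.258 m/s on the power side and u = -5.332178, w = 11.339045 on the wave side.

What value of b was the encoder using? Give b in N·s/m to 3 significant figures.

b = 11.4 N·s/m

u + w = 6.006867;  u + w = √(2b)·v, so √(2b) = 6.006867/1.258 = 4.774934.
b = (√(2b))²/2 = 22.799995/2 = 11.399997.
(Check via u − w = 2F/√(2b): u − w = -16.671223, 2F/√(2b) = -16.671225.)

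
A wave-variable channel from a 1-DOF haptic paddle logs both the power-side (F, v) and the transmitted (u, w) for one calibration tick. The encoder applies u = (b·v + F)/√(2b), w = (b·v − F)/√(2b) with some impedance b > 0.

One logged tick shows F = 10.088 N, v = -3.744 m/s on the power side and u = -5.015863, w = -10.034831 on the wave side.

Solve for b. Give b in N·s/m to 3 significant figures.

u + w = -15.050694;  u + w = √(2b)·v, so √(2b) = -15.050694/(-3.744) = 4.019950.
b = (√(2b))²/2 = 16.160001/2 = 8.080000.
(Check via u − w = 2F/√(2b): u − w = 5.018968, 2F/√(2b) = 5.018967.)

b = 8.08 N·s/m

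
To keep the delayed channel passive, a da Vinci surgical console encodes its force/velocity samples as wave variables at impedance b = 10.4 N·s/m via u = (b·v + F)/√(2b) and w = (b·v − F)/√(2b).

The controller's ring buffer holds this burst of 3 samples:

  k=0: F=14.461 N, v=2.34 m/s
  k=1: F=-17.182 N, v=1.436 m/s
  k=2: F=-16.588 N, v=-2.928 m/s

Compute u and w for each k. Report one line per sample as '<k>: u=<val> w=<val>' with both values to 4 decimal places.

k=0: b·v=10.4×2.34=24.3360; √(2b)=4.5607; u=(24.3360+14.461)/4.5607=8.5068, w=(24.3360−14.461)/4.5607=2.1652
k=1: b·v=10.4×1.436=14.9344; √(2b)=4.5607; u=(14.9344+(-17.182))/4.5607=-0.4928, w=(14.9344−(-17.182))/4.5607=7.0420
k=2: b·v=10.4×(-2.928)=-30.4512; √(2b)=4.5607; u=(-30.4512+(-16.588))/4.5607=-10.3140, w=(-30.4512−(-16.588))/4.5607=-3.0397

0: u=8.5068 w=2.1652
1: u=-0.4928 w=7.0420
2: u=-10.3140 w=-3.0397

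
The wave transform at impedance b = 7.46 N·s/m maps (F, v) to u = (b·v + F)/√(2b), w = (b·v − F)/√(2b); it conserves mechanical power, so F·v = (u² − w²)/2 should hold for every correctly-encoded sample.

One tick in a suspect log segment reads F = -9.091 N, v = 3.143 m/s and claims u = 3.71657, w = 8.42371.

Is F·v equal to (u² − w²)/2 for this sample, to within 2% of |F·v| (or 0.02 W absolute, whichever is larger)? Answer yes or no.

F·v = (-9.091)×3.143 = -28.57301 W.
(u² − w²)/2 = (13.81289 − 70.95889)/2 = -28.57300 W.
|Δ| = 0.00001;  2% of max(1, |F·v|) = 0.57146.

yes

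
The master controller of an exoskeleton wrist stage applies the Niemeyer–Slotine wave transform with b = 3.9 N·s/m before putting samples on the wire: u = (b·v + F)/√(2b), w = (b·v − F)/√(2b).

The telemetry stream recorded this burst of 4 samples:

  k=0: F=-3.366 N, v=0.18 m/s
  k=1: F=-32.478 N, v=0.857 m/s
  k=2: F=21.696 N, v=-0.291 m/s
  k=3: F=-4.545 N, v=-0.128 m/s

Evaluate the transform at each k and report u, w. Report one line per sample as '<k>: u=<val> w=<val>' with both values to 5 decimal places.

k=0: b·v=3.9×0.18=0.70200; √(2b)=2.79285; u=(0.70200+(-3.366))/2.79285=-0.95387, w=(0.70200−(-3.366))/2.79285=1.45658
k=1: b·v=3.9×0.857=3.34230; √(2b)=2.79285; u=(3.34230+(-32.478))/2.79285=-10.43225, w=(3.34230−(-32.478))/2.79285=12.82572
k=2: b·v=3.9×(-0.291)=-1.13490; √(2b)=2.79285; u=(-1.13490+21.696)/2.79285=7.36205, w=(-1.13490−21.696)/2.79285=-8.17477
k=3: b·v=3.9×(-0.128)=-0.49920; √(2b)=2.79285; u=(-0.49920+(-4.545))/2.79285=-1.80611, w=(-0.49920−(-4.545))/2.79285=1.44863

0: u=-0.95387 w=1.45658
1: u=-10.43225 w=12.82572
2: u=7.36205 w=-8.17477
3: u=-1.80611 w=1.44863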